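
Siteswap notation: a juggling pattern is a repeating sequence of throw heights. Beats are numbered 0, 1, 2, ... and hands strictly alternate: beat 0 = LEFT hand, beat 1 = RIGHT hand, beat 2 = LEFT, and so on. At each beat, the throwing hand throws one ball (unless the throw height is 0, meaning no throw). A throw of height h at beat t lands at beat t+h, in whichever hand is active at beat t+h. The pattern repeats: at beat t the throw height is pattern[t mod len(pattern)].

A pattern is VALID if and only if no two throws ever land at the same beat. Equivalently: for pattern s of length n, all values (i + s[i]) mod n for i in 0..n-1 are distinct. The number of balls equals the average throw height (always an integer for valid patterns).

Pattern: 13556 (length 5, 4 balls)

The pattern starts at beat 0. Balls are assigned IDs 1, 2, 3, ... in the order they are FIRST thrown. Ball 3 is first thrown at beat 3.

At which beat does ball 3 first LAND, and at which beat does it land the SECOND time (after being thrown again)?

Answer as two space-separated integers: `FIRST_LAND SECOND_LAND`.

Beat 0 (L): throw ball1 h=1 -> lands@1:R; in-air after throw: [b1@1:R]
Beat 1 (R): throw ball1 h=3 -> lands@4:L; in-air after throw: [b1@4:L]
Beat 2 (L): throw ball2 h=5 -> lands@7:R; in-air after throw: [b1@4:L b2@7:R]
Beat 3 (R): throw ball3 h=5 -> lands@8:L; in-air after throw: [b1@4:L b2@7:R b3@8:L]
Beat 4 (L): throw ball1 h=6 -> lands@10:L; in-air after throw: [b2@7:R b3@8:L b1@10:L]
Beat 5 (R): throw ball4 h=1 -> lands@6:L; in-air after throw: [b4@6:L b2@7:R b3@8:L b1@10:L]
Beat 6 (L): throw ball4 h=3 -> lands@9:R; in-air after throw: [b2@7:R b3@8:L b4@9:R b1@10:L]
Beat 7 (R): throw ball2 h=5 -> lands@12:L; in-air after throw: [b3@8:L b4@9:R b1@10:L b2@12:L]
Beat 8 (L): throw ball3 h=5 -> lands@13:R; in-air after throw: [b4@9:R b1@10:L b2@12:L b3@13:R]
Beat 9 (R): throw ball4 h=6 -> lands@15:R; in-air after throw: [b1@10:L b2@12:L b3@13:R b4@15:R]
Beat 10 (L): throw ball1 h=1 -> lands@11:R; in-air after throw: [b1@11:R b2@12:L b3@13:R b4@15:R]
Beat 11 (R): throw ball1 h=3 -> lands@14:L; in-air after throw: [b2@12:L b3@13:R b1@14:L b4@15:R]
Beat 12 (L): throw ball2 h=5 -> lands@17:R; in-air after throw: [b3@13:R b1@14:L b4@15:R b2@17:R]
Beat 13 (R): throw ball3 h=5 -> lands@18:L; in-air after throw: [b1@14:L b4@15:R b2@17:R b3@18:L]
Ball 3: thrown@3 h=5 -> first land @8; rethrown@8 h=5 -> second land @13

Answer: 8 13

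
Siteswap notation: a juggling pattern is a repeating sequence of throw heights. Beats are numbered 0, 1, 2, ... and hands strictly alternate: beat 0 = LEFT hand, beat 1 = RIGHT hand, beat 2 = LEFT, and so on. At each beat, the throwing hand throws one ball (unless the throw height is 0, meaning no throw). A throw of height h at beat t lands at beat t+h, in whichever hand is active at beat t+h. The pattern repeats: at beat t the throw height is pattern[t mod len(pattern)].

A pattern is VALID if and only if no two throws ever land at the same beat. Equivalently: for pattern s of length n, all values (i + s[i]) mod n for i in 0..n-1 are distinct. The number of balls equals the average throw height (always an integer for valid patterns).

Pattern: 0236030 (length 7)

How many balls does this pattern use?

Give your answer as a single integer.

Pattern = [0, 2, 3, 6, 0, 3, 0], length n = 7
  position 0: throw height = 0, running sum = 0
  position 1: throw height = 2, running sum = 2
  position 2: throw height = 3, running sum = 5
  position 3: throw height = 6, running sum = 11
  position 4: throw height = 0, running sum = 11
  position 5: throw height = 3, running sum = 14
  position 6: throw height = 0, running sum = 14
Total sum = 14; balls = sum / n = 14 / 7 = 2

Answer: 2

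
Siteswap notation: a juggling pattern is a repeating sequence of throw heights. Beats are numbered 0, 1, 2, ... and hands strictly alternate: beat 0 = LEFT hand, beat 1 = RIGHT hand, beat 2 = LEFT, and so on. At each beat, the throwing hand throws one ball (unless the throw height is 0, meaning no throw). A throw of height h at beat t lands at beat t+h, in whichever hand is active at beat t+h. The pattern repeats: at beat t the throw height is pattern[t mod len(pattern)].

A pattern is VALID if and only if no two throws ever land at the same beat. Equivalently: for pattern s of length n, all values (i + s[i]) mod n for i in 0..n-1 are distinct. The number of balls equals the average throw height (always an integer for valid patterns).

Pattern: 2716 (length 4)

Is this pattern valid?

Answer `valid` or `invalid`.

Answer: valid

Derivation:
i=0: (i + s[i]) mod n = (0 + 2) mod 4 = 2
i=1: (i + s[i]) mod n = (1 + 7) mod 4 = 0
i=2: (i + s[i]) mod n = (2 + 1) mod 4 = 3
i=3: (i + s[i]) mod n = (3 + 6) mod 4 = 1
Residues: [2, 0, 3, 1], distinct: True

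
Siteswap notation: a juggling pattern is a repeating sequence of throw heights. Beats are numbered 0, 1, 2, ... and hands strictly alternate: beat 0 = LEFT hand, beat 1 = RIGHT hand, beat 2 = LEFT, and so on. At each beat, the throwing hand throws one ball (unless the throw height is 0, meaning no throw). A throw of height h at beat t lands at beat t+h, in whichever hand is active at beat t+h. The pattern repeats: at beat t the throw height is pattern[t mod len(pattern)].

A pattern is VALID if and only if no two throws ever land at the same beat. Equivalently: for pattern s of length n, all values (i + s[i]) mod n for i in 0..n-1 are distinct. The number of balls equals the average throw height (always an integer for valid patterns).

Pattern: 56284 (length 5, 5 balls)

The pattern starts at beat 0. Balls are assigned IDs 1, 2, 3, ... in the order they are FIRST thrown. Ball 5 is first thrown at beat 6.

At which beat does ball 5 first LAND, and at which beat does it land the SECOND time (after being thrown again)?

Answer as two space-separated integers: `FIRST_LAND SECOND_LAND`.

Answer: 12 14

Derivation:
Beat 0 (L): throw ball1 h=5 -> lands@5:R; in-air after throw: [b1@5:R]
Beat 1 (R): throw ball2 h=6 -> lands@7:R; in-air after throw: [b1@5:R b2@7:R]
Beat 2 (L): throw ball3 h=2 -> lands@4:L; in-air after throw: [b3@4:L b1@5:R b2@7:R]
Beat 3 (R): throw ball4 h=8 -> lands@11:R; in-air after throw: [b3@4:L b1@5:R b2@7:R b4@11:R]
Beat 4 (L): throw ball3 h=4 -> lands@8:L; in-air after throw: [b1@5:R b2@7:R b3@8:L b4@11:R]
Beat 5 (R): throw ball1 h=5 -> lands@10:L; in-air after throw: [b2@7:R b3@8:L b1@10:L b4@11:R]
Beat 6 (L): throw ball5 h=6 -> lands@12:L; in-air after throw: [b2@7:R b3@8:L b1@10:L b4@11:R b5@12:L]
Beat 7 (R): throw ball2 h=2 -> lands@9:R; in-air after throw: [b3@8:L b2@9:R b1@10:L b4@11:R b5@12:L]
Beat 8 (L): throw ball3 h=8 -> lands@16:L; in-air after throw: [b2@9:R b1@10:L b4@11:R b5@12:L b3@16:L]
Beat 9 (R): throw ball2 h=4 -> lands@13:R; in-air after throw: [b1@10:L b4@11:R b5@12:L b2@13:R b3@16:L]
Beat 10 (L): throw ball1 h=5 -> lands@15:R; in-air after throw: [b4@11:R b5@12:L b2@13:R b1@15:R b3@16:L]
Beat 11 (R): throw ball4 h=6 -> lands@17:R; in-air after throw: [b5@12:L b2@13:R b1@15:R b3@16:L b4@17:R]
Beat 12 (L): throw ball5 h=2 -> lands@14:L; in-air after throw: [b2@13:R b5@14:L b1@15:R b3@16:L b4@17:R]
Beat 13 (R): throw ball2 h=8 -> lands@21:R; in-air after throw: [b5@14:L b1@15:R b3@16:L b4@17:R b2@21:R]
Beat 14 (L): throw ball5 h=4 -> lands@18:L; in-air after throw: [b1@15:R b3@16:L b4@17:R b5@18:L b2@21:R]
Ball 5: thrown@6 h=6 -> first land @12; rethrown@12 h=2 -> second land @14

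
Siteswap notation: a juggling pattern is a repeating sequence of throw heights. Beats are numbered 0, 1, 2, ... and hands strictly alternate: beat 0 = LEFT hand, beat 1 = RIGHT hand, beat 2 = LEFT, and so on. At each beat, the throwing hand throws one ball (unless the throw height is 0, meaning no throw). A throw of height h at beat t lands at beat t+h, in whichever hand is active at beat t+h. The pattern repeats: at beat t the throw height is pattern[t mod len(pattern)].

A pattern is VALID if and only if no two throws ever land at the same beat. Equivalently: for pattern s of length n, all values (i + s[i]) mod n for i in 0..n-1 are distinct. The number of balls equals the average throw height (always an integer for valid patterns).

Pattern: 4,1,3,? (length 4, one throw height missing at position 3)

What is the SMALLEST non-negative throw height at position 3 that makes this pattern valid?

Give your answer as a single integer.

Answer: 0

Derivation:
i=0: (0 + 4) mod 4 = 0
i=1: (1 + 1) mod 4 = 2
i=2: (2 + 3) mod 4 = 1
i=3: s[i]=? (unknown)
Known residues: [0, 1, 2]; need a permutation of 0..3, so missing residue r = 3
Need (3 + s) mod 4 = 3; smallest s = (3 - 3) mod 4 = 0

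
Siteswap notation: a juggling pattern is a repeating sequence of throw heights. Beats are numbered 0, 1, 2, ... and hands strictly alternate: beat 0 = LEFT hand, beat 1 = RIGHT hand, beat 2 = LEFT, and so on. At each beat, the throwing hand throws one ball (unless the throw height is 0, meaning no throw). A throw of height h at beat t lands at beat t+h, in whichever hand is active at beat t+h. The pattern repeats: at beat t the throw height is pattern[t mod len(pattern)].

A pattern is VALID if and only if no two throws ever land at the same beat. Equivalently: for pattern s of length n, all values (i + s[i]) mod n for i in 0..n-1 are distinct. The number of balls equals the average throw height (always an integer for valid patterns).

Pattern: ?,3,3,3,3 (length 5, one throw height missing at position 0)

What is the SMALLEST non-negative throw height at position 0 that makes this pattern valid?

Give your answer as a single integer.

Answer: 3

Derivation:
i=0: s[i]=? (unknown)
i=1: (1 + 3) mod 5 = 4
i=2: (2 + 3) mod 5 = 0
i=3: (3 + 3) mod 5 = 1
i=4: (4 + 3) mod 5 = 2
Known residues: [0, 1, 2, 4]; need a permutation of 0..4, so missing residue r = 3
Need (0 + s) mod 5 = 3; smallest s = (3 - 0) mod 5 = 3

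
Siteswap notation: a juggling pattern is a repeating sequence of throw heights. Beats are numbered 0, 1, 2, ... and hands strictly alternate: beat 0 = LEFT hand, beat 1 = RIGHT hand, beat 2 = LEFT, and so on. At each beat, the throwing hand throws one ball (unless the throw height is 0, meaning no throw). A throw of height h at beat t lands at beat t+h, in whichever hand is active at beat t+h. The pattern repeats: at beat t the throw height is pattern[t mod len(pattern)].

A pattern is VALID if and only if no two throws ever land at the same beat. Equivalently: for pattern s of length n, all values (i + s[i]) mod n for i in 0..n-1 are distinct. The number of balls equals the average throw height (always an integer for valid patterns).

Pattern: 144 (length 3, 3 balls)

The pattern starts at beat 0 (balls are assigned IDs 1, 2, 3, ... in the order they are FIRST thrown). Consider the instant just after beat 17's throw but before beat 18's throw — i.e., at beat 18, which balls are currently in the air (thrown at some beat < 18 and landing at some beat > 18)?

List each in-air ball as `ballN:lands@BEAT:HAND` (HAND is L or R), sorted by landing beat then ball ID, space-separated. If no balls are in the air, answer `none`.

Answer: ball2:lands@20:L ball3:lands@21:R

Derivation:
Beat 0 (L): throw ball1 h=1 -> lands@1:R; in-air after throw: [b1@1:R]
Beat 1 (R): throw ball1 h=4 -> lands@5:R; in-air after throw: [b1@5:R]
Beat 2 (L): throw ball2 h=4 -> lands@6:L; in-air after throw: [b1@5:R b2@6:L]
Beat 3 (R): throw ball3 h=1 -> lands@4:L; in-air after throw: [b3@4:L b1@5:R b2@6:L]
Beat 4 (L): throw ball3 h=4 -> lands@8:L; in-air after throw: [b1@5:R b2@6:L b3@8:L]
Beat 5 (R): throw ball1 h=4 -> lands@9:R; in-air after throw: [b2@6:L b3@8:L b1@9:R]
Beat 6 (L): throw ball2 h=1 -> lands@7:R; in-air after throw: [b2@7:R b3@8:L b1@9:R]
Beat 7 (R): throw ball2 h=4 -> lands@11:R; in-air after throw: [b3@8:L b1@9:R b2@11:R]
Beat 8 (L): throw ball3 h=4 -> lands@12:L; in-air after throw: [b1@9:R b2@11:R b3@12:L]
Beat 9 (R): throw ball1 h=1 -> lands@10:L; in-air after throw: [b1@10:L b2@11:R b3@12:L]
Beat 10 (L): throw ball1 h=4 -> lands@14:L; in-air after throw: [b2@11:R b3@12:L b1@14:L]
Beat 11 (R): throw ball2 h=4 -> lands@15:R; in-air after throw: [b3@12:L b1@14:L b2@15:R]
Beat 12 (L): throw ball3 h=1 -> lands@13:R; in-air after throw: [b3@13:R b1@14:L b2@15:R]
Beat 13 (R): throw ball3 h=4 -> lands@17:R; in-air after throw: [b1@14:L b2@15:R b3@17:R]
Beat 14 (L): throw ball1 h=4 -> lands@18:L; in-air after throw: [b2@15:R b3@17:R b1@18:L]
Beat 15 (R): throw ball2 h=1 -> lands@16:L; in-air after throw: [b2@16:L b3@17:R b1@18:L]
Beat 16 (L): throw ball2 h=4 -> lands@20:L; in-air after throw: [b3@17:R b1@18:L b2@20:L]
Beat 17 (R): throw ball3 h=4 -> lands@21:R; in-air after throw: [b1@18:L b2@20:L b3@21:R]
Beat 18 (L): throw ball1 h=1 -> lands@19:R; in-air after throw: [b1@19:R b2@20:L b3@21:R]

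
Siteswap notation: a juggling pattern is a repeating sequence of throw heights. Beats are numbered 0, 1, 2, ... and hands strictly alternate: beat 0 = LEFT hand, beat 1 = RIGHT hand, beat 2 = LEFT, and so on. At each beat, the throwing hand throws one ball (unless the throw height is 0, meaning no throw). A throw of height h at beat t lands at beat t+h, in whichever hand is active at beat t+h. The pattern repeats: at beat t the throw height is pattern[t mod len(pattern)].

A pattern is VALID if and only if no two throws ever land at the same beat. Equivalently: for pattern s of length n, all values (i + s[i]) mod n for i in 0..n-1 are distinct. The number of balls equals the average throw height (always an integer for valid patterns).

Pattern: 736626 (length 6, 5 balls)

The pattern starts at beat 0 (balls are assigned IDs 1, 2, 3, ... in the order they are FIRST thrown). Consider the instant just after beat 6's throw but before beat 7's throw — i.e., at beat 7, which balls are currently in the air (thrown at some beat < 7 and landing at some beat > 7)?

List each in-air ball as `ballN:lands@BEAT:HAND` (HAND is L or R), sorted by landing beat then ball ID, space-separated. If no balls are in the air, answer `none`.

Beat 0 (L): throw ball1 h=7 -> lands@7:R; in-air after throw: [b1@7:R]
Beat 1 (R): throw ball2 h=3 -> lands@4:L; in-air after throw: [b2@4:L b1@7:R]
Beat 2 (L): throw ball3 h=6 -> lands@8:L; in-air after throw: [b2@4:L b1@7:R b3@8:L]
Beat 3 (R): throw ball4 h=6 -> lands@9:R; in-air after throw: [b2@4:L b1@7:R b3@8:L b4@9:R]
Beat 4 (L): throw ball2 h=2 -> lands@6:L; in-air after throw: [b2@6:L b1@7:R b3@8:L b4@9:R]
Beat 5 (R): throw ball5 h=6 -> lands@11:R; in-air after throw: [b2@6:L b1@7:R b3@8:L b4@9:R b5@11:R]
Beat 6 (L): throw ball2 h=7 -> lands@13:R; in-air after throw: [b1@7:R b3@8:L b4@9:R b5@11:R b2@13:R]
Beat 7 (R): throw ball1 h=3 -> lands@10:L; in-air after throw: [b3@8:L b4@9:R b1@10:L b5@11:R b2@13:R]

Answer: ball3:lands@8:L ball4:lands@9:R ball5:lands@11:R ball2:lands@13:R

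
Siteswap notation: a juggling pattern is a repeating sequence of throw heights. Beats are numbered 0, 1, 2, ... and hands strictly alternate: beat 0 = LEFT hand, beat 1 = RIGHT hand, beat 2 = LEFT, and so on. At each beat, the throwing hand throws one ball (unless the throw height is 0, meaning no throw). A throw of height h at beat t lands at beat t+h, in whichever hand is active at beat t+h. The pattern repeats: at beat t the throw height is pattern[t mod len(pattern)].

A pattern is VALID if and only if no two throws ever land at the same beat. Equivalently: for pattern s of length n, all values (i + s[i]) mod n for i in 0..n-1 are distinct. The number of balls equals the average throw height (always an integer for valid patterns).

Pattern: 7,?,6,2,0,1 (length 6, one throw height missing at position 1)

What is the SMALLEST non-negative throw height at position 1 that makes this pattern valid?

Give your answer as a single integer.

Answer: 2

Derivation:
i=0: (0 + 7) mod 6 = 1
i=1: s[i]=? (unknown)
i=2: (2 + 6) mod 6 = 2
i=3: (3 + 2) mod 6 = 5
i=4: (4 + 0) mod 6 = 4
i=5: (5 + 1) mod 6 = 0
Known residues: [0, 1, 2, 4, 5]; need a permutation of 0..5, so missing residue r = 3
Need (1 + s) mod 6 = 3; smallest s = (3 - 1) mod 6 = 2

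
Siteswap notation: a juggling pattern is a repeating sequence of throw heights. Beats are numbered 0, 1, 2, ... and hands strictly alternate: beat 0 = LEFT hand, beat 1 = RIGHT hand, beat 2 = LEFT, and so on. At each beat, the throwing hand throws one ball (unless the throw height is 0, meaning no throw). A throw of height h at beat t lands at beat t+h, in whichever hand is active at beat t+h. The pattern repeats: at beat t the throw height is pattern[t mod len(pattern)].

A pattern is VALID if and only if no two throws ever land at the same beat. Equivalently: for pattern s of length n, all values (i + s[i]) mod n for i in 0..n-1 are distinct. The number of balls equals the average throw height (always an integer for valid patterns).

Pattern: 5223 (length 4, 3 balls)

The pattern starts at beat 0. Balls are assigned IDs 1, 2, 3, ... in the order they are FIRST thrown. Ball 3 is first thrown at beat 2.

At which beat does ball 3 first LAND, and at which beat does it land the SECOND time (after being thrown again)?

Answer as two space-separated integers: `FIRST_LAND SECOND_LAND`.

Answer: 4 9

Derivation:
Beat 0 (L): throw ball1 h=5 -> lands@5:R; in-air after throw: [b1@5:R]
Beat 1 (R): throw ball2 h=2 -> lands@3:R; in-air after throw: [b2@3:R b1@5:R]
Beat 2 (L): throw ball3 h=2 -> lands@4:L; in-air after throw: [b2@3:R b3@4:L b1@5:R]
Beat 3 (R): throw ball2 h=3 -> lands@6:L; in-air after throw: [b3@4:L b1@5:R b2@6:L]
Beat 4 (L): throw ball3 h=5 -> lands@9:R; in-air after throw: [b1@5:R b2@6:L b3@9:R]
Beat 5 (R): throw ball1 h=2 -> lands@7:R; in-air after throw: [b2@6:L b1@7:R b3@9:R]
Beat 6 (L): throw ball2 h=2 -> lands@8:L; in-air after throw: [b1@7:R b2@8:L b3@9:R]
Beat 7 (R): throw ball1 h=3 -> lands@10:L; in-air after throw: [b2@8:L b3@9:R b1@10:L]
Beat 8 (L): throw ball2 h=5 -> lands@13:R; in-air after throw: [b3@9:R b1@10:L b2@13:R]
Beat 9 (R): throw ball3 h=2 -> lands@11:R; in-air after throw: [b1@10:L b3@11:R b2@13:R]
Ball 3: thrown@2 h=2 -> first land @4; rethrown@4 h=5 -> second land @9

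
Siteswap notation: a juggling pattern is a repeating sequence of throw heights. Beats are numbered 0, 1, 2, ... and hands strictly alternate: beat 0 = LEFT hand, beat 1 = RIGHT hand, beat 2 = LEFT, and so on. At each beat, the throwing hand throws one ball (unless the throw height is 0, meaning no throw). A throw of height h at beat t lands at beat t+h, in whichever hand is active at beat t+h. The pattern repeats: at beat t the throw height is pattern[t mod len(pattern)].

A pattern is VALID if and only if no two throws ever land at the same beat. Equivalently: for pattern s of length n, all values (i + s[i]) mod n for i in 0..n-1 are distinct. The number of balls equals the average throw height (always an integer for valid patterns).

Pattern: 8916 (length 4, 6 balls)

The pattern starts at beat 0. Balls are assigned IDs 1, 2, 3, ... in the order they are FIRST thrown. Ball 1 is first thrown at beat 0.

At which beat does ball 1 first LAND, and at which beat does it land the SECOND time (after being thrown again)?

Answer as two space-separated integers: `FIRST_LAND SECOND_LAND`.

Answer: 8 16

Derivation:
Beat 0 (L): throw ball1 h=8 -> lands@8:L; in-air after throw: [b1@8:L]
Beat 1 (R): throw ball2 h=9 -> lands@10:L; in-air after throw: [b1@8:L b2@10:L]
Beat 2 (L): throw ball3 h=1 -> lands@3:R; in-air after throw: [b3@3:R b1@8:L b2@10:L]
Beat 3 (R): throw ball3 h=6 -> lands@9:R; in-air after throw: [b1@8:L b3@9:R b2@10:L]
Beat 4 (L): throw ball4 h=8 -> lands@12:L; in-air after throw: [b1@8:L b3@9:R b2@10:L b4@12:L]
Beat 5 (R): throw ball5 h=9 -> lands@14:L; in-air after throw: [b1@8:L b3@9:R b2@10:L b4@12:L b5@14:L]
Beat 6 (L): throw ball6 h=1 -> lands@7:R; in-air after throw: [b6@7:R b1@8:L b3@9:R b2@10:L b4@12:L b5@14:L]
Beat 7 (R): throw ball6 h=6 -> lands@13:R; in-air after throw: [b1@8:L b3@9:R b2@10:L b4@12:L b6@13:R b5@14:L]
Beat 8 (L): throw ball1 h=8 -> lands@16:L; in-air after throw: [b3@9:R b2@10:L b4@12:L b6@13:R b5@14:L b1@16:L]
Beat 9 (R): throw ball3 h=9 -> lands@18:L; in-air after throw: [b2@10:L b4@12:L b6@13:R b5@14:L b1@16:L b3@18:L]
Beat 10 (L): throw ball2 h=1 -> lands@11:R; in-air after throw: [b2@11:R b4@12:L b6@13:R b5@14:L b1@16:L b3@18:L]
Beat 11 (R): throw ball2 h=6 -> lands@17:R; in-air after throw: [b4@12:L b6@13:R b5@14:L b1@16:L b2@17:R b3@18:L]
Beat 12 (L): throw ball4 h=8 -> lands@20:L; in-air after throw: [b6@13:R b5@14:L b1@16:L b2@17:R b3@18:L b4@20:L]
Beat 13 (R): throw ball6 h=9 -> lands@22:L; in-air after throw: [b5@14:L b1@16:L b2@17:R b3@18:L b4@20:L b6@22:L]
Beat 14 (L): throw ball5 h=1 -> lands@15:R; in-air after throw: [b5@15:R b1@16:L b2@17:R b3@18:L b4@20:L b6@22:L]
Beat 15 (R): throw ball5 h=6 -> lands@21:R; in-air after throw: [b1@16:L b2@17:R b3@18:L b4@20:L b5@21:R b6@22:L]
Beat 16 (L): throw ball1 h=8 -> lands@24:L; in-air after throw: [b2@17:R b3@18:L b4@20:L b5@21:R b6@22:L b1@24:L]
Ball 1: thrown@0 h=8 -> first land @8; rethrown@8 h=8 -> second land @16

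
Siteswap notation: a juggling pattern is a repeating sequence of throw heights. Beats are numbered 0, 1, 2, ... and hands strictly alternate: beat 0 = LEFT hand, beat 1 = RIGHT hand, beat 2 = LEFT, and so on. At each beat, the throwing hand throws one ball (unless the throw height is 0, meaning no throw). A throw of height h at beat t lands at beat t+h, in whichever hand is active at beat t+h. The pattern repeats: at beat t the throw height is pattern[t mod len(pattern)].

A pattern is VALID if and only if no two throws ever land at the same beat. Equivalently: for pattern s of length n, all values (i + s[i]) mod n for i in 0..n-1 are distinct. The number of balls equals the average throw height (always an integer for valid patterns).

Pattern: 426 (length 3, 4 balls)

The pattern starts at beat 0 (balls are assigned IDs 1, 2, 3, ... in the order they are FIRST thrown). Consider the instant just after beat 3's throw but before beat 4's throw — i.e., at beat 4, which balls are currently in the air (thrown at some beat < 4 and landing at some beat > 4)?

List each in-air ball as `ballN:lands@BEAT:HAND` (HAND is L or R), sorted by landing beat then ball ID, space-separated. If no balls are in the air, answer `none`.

Answer: ball2:lands@7:R ball3:lands@8:L

Derivation:
Beat 0 (L): throw ball1 h=4 -> lands@4:L; in-air after throw: [b1@4:L]
Beat 1 (R): throw ball2 h=2 -> lands@3:R; in-air after throw: [b2@3:R b1@4:L]
Beat 2 (L): throw ball3 h=6 -> lands@8:L; in-air after throw: [b2@3:R b1@4:L b3@8:L]
Beat 3 (R): throw ball2 h=4 -> lands@7:R; in-air after throw: [b1@4:L b2@7:R b3@8:L]
Beat 4 (L): throw ball1 h=2 -> lands@6:L; in-air after throw: [b1@6:L b2@7:R b3@8:L]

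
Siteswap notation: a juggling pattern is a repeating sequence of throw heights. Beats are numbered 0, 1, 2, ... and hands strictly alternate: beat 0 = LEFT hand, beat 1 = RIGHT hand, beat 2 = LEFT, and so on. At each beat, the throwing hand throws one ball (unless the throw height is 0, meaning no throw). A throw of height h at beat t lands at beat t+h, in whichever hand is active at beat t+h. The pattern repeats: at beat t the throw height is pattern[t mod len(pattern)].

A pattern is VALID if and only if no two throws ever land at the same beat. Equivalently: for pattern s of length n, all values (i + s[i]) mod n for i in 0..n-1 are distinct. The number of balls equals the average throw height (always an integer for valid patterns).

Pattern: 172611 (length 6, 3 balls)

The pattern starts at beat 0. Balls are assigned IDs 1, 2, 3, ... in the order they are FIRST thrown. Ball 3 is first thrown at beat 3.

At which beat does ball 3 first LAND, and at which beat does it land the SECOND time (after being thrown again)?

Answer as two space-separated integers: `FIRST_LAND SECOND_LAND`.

Beat 0 (L): throw ball1 h=1 -> lands@1:R; in-air after throw: [b1@1:R]
Beat 1 (R): throw ball1 h=7 -> lands@8:L; in-air after throw: [b1@8:L]
Beat 2 (L): throw ball2 h=2 -> lands@4:L; in-air after throw: [b2@4:L b1@8:L]
Beat 3 (R): throw ball3 h=6 -> lands@9:R; in-air after throw: [b2@4:L b1@8:L b3@9:R]
Beat 4 (L): throw ball2 h=1 -> lands@5:R; in-air after throw: [b2@5:R b1@8:L b3@9:R]
Beat 5 (R): throw ball2 h=1 -> lands@6:L; in-air after throw: [b2@6:L b1@8:L b3@9:R]
Beat 6 (L): throw ball2 h=1 -> lands@7:R; in-air after throw: [b2@7:R b1@8:L b3@9:R]
Beat 7 (R): throw ball2 h=7 -> lands@14:L; in-air after throw: [b1@8:L b3@9:R b2@14:L]
Beat 8 (L): throw ball1 h=2 -> lands@10:L; in-air after throw: [b3@9:R b1@10:L b2@14:L]
Beat 9 (R): throw ball3 h=6 -> lands@15:R; in-air after throw: [b1@10:L b2@14:L b3@15:R]
Beat 10 (L): throw ball1 h=1 -> lands@11:R; in-air after throw: [b1@11:R b2@14:L b3@15:R]
Beat 11 (R): throw ball1 h=1 -> lands@12:L; in-air after throw: [b1@12:L b2@14:L b3@15:R]
Ball 3: thrown@3 h=6 -> first land @9; rethrown@9 h=6 -> second land @15

Answer: 9 15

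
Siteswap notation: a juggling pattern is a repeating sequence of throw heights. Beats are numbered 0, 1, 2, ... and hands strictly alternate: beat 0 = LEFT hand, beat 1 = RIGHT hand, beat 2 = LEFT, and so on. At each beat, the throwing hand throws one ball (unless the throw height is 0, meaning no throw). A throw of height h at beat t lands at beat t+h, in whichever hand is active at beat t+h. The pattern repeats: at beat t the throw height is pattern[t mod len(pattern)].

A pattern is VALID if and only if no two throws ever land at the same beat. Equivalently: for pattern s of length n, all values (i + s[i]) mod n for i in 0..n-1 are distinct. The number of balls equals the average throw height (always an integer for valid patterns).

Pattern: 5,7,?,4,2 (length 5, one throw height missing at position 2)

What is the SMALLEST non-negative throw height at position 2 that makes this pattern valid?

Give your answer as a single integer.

i=0: (0 + 5) mod 5 = 0
i=1: (1 + 7) mod 5 = 3
i=2: s[i]=? (unknown)
i=3: (3 + 4) mod 5 = 2
i=4: (4 + 2) mod 5 = 1
Known residues: [0, 1, 2, 3]; need a permutation of 0..4, so missing residue r = 4
Need (2 + s) mod 5 = 4; smallest s = (4 - 2) mod 5 = 2

Answer: 2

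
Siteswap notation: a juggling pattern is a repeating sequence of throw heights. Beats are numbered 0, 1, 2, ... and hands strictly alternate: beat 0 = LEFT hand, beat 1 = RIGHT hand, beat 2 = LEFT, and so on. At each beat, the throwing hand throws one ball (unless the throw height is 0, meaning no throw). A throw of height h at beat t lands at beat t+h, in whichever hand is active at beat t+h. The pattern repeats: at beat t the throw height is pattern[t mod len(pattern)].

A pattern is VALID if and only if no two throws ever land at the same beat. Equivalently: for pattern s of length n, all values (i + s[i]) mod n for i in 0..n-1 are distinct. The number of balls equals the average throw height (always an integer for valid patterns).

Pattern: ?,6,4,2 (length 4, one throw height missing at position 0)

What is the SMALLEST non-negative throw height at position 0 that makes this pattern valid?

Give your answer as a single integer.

i=0: s[i]=? (unknown)
i=1: (1 + 6) mod 4 = 3
i=2: (2 + 4) mod 4 = 2
i=3: (3 + 2) mod 4 = 1
Known residues: [1, 2, 3]; need a permutation of 0..3, so missing residue r = 0
Need (0 + s) mod 4 = 0; smallest s = (0 - 0) mod 4 = 0

Answer: 0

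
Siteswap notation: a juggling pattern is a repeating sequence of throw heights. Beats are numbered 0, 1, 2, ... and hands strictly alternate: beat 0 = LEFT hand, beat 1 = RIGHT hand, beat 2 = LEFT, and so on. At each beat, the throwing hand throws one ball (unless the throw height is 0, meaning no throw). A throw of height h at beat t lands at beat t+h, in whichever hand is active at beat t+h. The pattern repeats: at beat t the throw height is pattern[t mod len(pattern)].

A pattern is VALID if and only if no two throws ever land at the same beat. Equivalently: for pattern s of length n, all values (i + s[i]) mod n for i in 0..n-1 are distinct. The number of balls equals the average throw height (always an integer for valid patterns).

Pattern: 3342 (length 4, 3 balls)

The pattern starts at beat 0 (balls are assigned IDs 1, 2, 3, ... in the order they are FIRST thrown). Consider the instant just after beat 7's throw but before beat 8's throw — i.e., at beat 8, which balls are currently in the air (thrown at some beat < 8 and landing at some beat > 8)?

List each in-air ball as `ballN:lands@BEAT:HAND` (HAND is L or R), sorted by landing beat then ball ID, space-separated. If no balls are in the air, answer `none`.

Answer: ball2:lands@9:R ball3:lands@10:L

Derivation:
Beat 0 (L): throw ball1 h=3 -> lands@3:R; in-air after throw: [b1@3:R]
Beat 1 (R): throw ball2 h=3 -> lands@4:L; in-air after throw: [b1@3:R b2@4:L]
Beat 2 (L): throw ball3 h=4 -> lands@6:L; in-air after throw: [b1@3:R b2@4:L b3@6:L]
Beat 3 (R): throw ball1 h=2 -> lands@5:R; in-air after throw: [b2@4:L b1@5:R b3@6:L]
Beat 4 (L): throw ball2 h=3 -> lands@7:R; in-air after throw: [b1@5:R b3@6:L b2@7:R]
Beat 5 (R): throw ball1 h=3 -> lands@8:L; in-air after throw: [b3@6:L b2@7:R b1@8:L]
Beat 6 (L): throw ball3 h=4 -> lands@10:L; in-air after throw: [b2@7:R b1@8:L b3@10:L]
Beat 7 (R): throw ball2 h=2 -> lands@9:R; in-air after throw: [b1@8:L b2@9:R b3@10:L]
Beat 8 (L): throw ball1 h=3 -> lands@11:R; in-air after throw: [b2@9:R b3@10:L b1@11:R]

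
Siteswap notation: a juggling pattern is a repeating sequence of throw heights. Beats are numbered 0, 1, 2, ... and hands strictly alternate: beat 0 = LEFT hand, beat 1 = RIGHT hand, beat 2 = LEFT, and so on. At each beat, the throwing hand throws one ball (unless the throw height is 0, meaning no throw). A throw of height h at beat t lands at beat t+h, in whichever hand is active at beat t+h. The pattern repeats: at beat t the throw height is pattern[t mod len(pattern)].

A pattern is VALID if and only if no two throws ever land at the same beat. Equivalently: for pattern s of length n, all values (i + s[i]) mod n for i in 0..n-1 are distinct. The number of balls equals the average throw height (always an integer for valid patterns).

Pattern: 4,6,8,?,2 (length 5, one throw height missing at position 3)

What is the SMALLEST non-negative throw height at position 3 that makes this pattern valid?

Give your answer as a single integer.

Answer: 0

Derivation:
i=0: (0 + 4) mod 5 = 4
i=1: (1 + 6) mod 5 = 2
i=2: (2 + 8) mod 5 = 0
i=3: s[i]=? (unknown)
i=4: (4 + 2) mod 5 = 1
Known residues: [0, 1, 2, 4]; need a permutation of 0..4, so missing residue r = 3
Need (3 + s) mod 5 = 3; smallest s = (3 - 3) mod 5 = 0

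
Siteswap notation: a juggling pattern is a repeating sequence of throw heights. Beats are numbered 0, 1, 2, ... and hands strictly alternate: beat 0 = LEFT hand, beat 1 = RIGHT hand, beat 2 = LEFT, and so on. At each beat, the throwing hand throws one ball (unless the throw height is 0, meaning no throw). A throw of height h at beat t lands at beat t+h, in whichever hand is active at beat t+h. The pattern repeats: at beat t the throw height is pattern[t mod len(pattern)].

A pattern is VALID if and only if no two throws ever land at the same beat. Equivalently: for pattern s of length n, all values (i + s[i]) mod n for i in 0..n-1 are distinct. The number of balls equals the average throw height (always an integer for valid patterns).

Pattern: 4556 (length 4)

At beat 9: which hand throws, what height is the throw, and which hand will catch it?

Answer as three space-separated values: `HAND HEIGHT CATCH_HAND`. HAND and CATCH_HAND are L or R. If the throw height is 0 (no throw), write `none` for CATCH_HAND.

Beat 9: 9 mod 2 = 1, so hand = R
Throw height = pattern[9 mod 4] = pattern[1] = 5
Lands at beat 9+5=14, 14 mod 2 = 0, so catch hand = L

Answer: R 5 L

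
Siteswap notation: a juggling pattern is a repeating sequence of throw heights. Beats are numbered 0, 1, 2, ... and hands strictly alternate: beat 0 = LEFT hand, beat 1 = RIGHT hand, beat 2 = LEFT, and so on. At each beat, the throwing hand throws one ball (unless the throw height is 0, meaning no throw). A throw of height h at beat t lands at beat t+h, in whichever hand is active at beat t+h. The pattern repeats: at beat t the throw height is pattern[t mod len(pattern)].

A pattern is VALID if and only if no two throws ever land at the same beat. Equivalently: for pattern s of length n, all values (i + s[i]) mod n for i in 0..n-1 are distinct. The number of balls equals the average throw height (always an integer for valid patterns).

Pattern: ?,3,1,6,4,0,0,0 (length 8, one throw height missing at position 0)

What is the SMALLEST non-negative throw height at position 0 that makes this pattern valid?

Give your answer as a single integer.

i=0: s[i]=? (unknown)
i=1: (1 + 3) mod 8 = 4
i=2: (2 + 1) mod 8 = 3
i=3: (3 + 6) mod 8 = 1
i=4: (4 + 4) mod 8 = 0
i=5: (5 + 0) mod 8 = 5
i=6: (6 + 0) mod 8 = 6
i=7: (7 + 0) mod 8 = 7
Known residues: [0, 1, 3, 4, 5, 6, 7]; need a permutation of 0..7, so missing residue r = 2
Need (0 + s) mod 8 = 2; smallest s = (2 - 0) mod 8 = 2

Answer: 2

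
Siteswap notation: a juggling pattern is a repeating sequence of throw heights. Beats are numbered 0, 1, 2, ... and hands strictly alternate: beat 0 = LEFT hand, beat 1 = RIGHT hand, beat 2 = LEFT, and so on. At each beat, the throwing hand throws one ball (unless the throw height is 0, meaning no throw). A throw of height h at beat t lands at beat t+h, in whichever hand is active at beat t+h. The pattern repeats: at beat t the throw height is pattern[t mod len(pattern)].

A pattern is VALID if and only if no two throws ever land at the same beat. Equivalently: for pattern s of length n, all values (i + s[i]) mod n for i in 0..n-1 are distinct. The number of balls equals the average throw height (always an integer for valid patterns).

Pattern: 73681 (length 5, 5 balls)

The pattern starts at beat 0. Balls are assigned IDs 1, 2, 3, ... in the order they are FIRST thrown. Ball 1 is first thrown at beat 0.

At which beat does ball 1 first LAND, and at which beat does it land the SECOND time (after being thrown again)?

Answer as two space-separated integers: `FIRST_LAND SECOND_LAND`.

Beat 0 (L): throw ball1 h=7 -> lands@7:R; in-air after throw: [b1@7:R]
Beat 1 (R): throw ball2 h=3 -> lands@4:L; in-air after throw: [b2@4:L b1@7:R]
Beat 2 (L): throw ball3 h=6 -> lands@8:L; in-air after throw: [b2@4:L b1@7:R b3@8:L]
Beat 3 (R): throw ball4 h=8 -> lands@11:R; in-air after throw: [b2@4:L b1@7:R b3@8:L b4@11:R]
Beat 4 (L): throw ball2 h=1 -> lands@5:R; in-air after throw: [b2@5:R b1@7:R b3@8:L b4@11:R]
Beat 5 (R): throw ball2 h=7 -> lands@12:L; in-air after throw: [b1@7:R b3@8:L b4@11:R b2@12:L]
Beat 6 (L): throw ball5 h=3 -> lands@9:R; in-air after throw: [b1@7:R b3@8:L b5@9:R b4@11:R b2@12:L]
Beat 7 (R): throw ball1 h=6 -> lands@13:R; in-air after throw: [b3@8:L b5@9:R b4@11:R b2@12:L b1@13:R]
Beat 8 (L): throw ball3 h=8 -> lands@16:L; in-air after throw: [b5@9:R b4@11:R b2@12:L b1@13:R b3@16:L]
Beat 9 (R): throw ball5 h=1 -> lands@10:L; in-air after throw: [b5@10:L b4@11:R b2@12:L b1@13:R b3@16:L]
Beat 10 (L): throw ball5 h=7 -> lands@17:R; in-air after throw: [b4@11:R b2@12:L b1@13:R b3@16:L b5@17:R]
Beat 11 (R): throw ball4 h=3 -> lands@14:L; in-air after throw: [b2@12:L b1@13:R b4@14:L b3@16:L b5@17:R]
Ball 1: thrown@0 h=7 -> first land @7; rethrown@7 h=6 -> second land @13

Answer: 7 13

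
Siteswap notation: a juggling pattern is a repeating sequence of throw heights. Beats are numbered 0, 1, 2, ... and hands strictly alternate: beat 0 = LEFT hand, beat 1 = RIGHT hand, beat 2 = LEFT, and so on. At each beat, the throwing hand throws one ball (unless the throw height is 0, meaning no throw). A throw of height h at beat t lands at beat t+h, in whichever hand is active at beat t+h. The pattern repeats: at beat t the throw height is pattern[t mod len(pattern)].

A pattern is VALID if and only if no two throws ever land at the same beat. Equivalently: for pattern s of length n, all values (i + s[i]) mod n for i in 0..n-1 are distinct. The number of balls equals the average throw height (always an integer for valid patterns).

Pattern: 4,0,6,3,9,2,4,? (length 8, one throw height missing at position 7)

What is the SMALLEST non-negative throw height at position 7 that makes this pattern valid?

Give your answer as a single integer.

Answer: 4

Derivation:
i=0: (0 + 4) mod 8 = 4
i=1: (1 + 0) mod 8 = 1
i=2: (2 + 6) mod 8 = 0
i=3: (3 + 3) mod 8 = 6
i=4: (4 + 9) mod 8 = 5
i=5: (5 + 2) mod 8 = 7
i=6: (6 + 4) mod 8 = 2
i=7: s[i]=? (unknown)
Known residues: [0, 1, 2, 4, 5, 6, 7]; need a permutation of 0..7, so missing residue r = 3
Need (7 + s) mod 8 = 3; smallest s = (3 - 7) mod 8 = 4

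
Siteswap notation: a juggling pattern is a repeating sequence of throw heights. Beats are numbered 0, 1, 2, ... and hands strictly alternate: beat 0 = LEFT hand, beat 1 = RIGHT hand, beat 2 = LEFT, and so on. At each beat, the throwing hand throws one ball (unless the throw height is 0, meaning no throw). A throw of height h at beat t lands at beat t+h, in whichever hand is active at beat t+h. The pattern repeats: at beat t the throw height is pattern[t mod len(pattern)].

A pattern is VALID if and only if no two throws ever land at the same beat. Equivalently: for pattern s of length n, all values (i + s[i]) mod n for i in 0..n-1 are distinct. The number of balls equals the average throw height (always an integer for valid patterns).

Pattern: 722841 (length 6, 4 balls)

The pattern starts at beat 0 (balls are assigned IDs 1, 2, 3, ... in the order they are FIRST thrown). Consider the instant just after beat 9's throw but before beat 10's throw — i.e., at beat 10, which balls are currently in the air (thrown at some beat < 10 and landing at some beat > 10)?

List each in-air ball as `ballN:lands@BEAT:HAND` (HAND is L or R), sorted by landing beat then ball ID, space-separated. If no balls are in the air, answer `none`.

Beat 0 (L): throw ball1 h=7 -> lands@7:R; in-air after throw: [b1@7:R]
Beat 1 (R): throw ball2 h=2 -> lands@3:R; in-air after throw: [b2@3:R b1@7:R]
Beat 2 (L): throw ball3 h=2 -> lands@4:L; in-air after throw: [b2@3:R b3@4:L b1@7:R]
Beat 3 (R): throw ball2 h=8 -> lands@11:R; in-air after throw: [b3@4:L b1@7:R b2@11:R]
Beat 4 (L): throw ball3 h=4 -> lands@8:L; in-air after throw: [b1@7:R b3@8:L b2@11:R]
Beat 5 (R): throw ball4 h=1 -> lands@6:L; in-air after throw: [b4@6:L b1@7:R b3@8:L b2@11:R]
Beat 6 (L): throw ball4 h=7 -> lands@13:R; in-air after throw: [b1@7:R b3@8:L b2@11:R b4@13:R]
Beat 7 (R): throw ball1 h=2 -> lands@9:R; in-air after throw: [b3@8:L b1@9:R b2@11:R b4@13:R]
Beat 8 (L): throw ball3 h=2 -> lands@10:L; in-air after throw: [b1@9:R b3@10:L b2@11:R b4@13:R]
Beat 9 (R): throw ball1 h=8 -> lands@17:R; in-air after throw: [b3@10:L b2@11:R b4@13:R b1@17:R]
Beat 10 (L): throw ball3 h=4 -> lands@14:L; in-air after throw: [b2@11:R b4@13:R b3@14:L b1@17:R]

Answer: ball2:lands@11:R ball4:lands@13:R ball1:lands@17:R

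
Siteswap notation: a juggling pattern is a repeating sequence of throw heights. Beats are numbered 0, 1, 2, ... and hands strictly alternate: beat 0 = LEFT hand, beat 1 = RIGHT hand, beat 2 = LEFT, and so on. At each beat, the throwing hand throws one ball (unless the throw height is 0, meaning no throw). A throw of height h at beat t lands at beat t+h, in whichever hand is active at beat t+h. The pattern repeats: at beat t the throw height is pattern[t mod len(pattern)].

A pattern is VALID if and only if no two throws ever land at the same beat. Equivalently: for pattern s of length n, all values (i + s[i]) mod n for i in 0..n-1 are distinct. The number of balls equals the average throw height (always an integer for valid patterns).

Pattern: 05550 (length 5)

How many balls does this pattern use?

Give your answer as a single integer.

Answer: 3

Derivation:
Pattern = [0, 5, 5, 5, 0], length n = 5
  position 0: throw height = 0, running sum = 0
  position 1: throw height = 5, running sum = 5
  position 2: throw height = 5, running sum = 10
  position 3: throw height = 5, running sum = 15
  position 4: throw height = 0, running sum = 15
Total sum = 15; balls = sum / n = 15 / 5 = 3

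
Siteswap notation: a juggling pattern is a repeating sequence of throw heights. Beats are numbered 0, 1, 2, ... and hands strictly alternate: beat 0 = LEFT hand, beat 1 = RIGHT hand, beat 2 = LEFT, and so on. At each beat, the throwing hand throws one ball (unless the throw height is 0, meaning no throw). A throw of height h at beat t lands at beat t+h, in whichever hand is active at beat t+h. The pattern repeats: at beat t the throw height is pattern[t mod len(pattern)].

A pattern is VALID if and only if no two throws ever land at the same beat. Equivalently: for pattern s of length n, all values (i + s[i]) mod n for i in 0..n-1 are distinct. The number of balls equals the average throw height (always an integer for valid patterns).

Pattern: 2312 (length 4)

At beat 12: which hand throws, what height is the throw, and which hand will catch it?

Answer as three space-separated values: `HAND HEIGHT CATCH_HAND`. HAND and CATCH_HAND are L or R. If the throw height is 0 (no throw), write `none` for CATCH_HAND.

Beat 12: 12 mod 2 = 0, so hand = L
Throw height = pattern[12 mod 4] = pattern[0] = 2
Lands at beat 12+2=14, 14 mod 2 = 0, so catch hand = L

Answer: L 2 L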